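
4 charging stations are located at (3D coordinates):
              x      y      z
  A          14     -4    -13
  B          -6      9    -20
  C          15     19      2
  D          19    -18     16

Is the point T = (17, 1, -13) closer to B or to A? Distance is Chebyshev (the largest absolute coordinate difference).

d(T,B) = max(23, 8, 7) = 23
d(T,A) = max(3, 5, 0) = 5
23 > 5, so A is closer.

A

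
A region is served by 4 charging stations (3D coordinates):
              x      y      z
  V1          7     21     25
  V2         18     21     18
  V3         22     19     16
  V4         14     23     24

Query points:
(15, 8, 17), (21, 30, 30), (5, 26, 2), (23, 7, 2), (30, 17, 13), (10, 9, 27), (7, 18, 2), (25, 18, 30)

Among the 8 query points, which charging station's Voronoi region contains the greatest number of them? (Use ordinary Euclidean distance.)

V3

(15, 8, 17) — d² to each: V1:297, V2:179, V3:171, V4:275 → nearest is V3
(21, 30, 30) — d² to each: V1:302, V2:234, V3:318, V4:134 → nearest is V4
(5, 26, 2) — d² to each: V1:558, V2:450, V3:534, V4:574 → nearest is V2
(23, 7, 2) — d² to each: V1:981, V2:477, V3:341, V4:821 → nearest is V3
(30, 17, 13) — d² to each: V1:689, V2:185, V3:77, V4:413 → nearest is V3
(10, 9, 27) — d² to each: V1:157, V2:289, V3:365, V4:221 → nearest is V1
(7, 18, 2) — d² to each: V1:538, V2:386, V3:422, V4:558 → nearest is V2
(25, 18, 30) — d² to each: V1:358, V2:202, V3:206, V4:182 → nearest is V4
Tally — V1:1, V2:2, V3:3, V4:2. V3 captures the most (3).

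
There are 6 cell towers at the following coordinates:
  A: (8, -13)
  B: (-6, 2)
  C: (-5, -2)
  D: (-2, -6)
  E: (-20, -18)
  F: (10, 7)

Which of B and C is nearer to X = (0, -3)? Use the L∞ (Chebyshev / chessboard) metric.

d(X,B) = max(6, 5) = 6
d(X,C) = max(5, 1) = 5
6 > 5, so C is closer.

C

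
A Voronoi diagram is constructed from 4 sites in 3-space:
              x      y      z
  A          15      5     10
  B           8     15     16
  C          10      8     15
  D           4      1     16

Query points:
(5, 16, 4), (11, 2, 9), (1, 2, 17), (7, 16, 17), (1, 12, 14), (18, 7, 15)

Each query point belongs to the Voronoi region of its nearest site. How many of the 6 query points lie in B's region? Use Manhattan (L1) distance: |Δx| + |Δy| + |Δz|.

(5, 16, 4) — d to each: A:27, B:16, C:24, D:28 → nearest is B
(11, 2, 9) — d to each: A:8, B:23, C:13, D:15 → nearest is A
(1, 2, 17) — d to each: A:24, B:21, C:17, D:5 → nearest is D
(7, 16, 17) — d to each: A:26, B:3, C:13, D:19 → nearest is B
(1, 12, 14) — d to each: A:25, B:12, C:14, D:16 → nearest is B
(18, 7, 15) — d to each: A:10, B:19, C:9, D:21 → nearest is C
3 of the 6 points have B as nearest.

3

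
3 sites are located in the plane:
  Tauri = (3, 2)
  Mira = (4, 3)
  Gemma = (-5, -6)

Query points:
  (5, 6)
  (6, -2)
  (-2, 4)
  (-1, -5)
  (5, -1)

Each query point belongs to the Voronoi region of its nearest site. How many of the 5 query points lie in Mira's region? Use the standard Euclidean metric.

(5, 6) — d² to each: Tauri:20, Mira:10, Gemma:244 → nearest is Mira
(6, -2) — d² to each: Tauri:25, Mira:29, Gemma:137 → nearest is Tauri
(-2, 4) — d² to each: Tauri:29, Mira:37, Gemma:109 → nearest is Tauri
(-1, -5) — d² to each: Tauri:65, Mira:89, Gemma:17 → nearest is Gemma
(5, -1) — d² to each: Tauri:13, Mira:17, Gemma:125 → nearest is Tauri
1 of the 5 points has Mira as nearest.

1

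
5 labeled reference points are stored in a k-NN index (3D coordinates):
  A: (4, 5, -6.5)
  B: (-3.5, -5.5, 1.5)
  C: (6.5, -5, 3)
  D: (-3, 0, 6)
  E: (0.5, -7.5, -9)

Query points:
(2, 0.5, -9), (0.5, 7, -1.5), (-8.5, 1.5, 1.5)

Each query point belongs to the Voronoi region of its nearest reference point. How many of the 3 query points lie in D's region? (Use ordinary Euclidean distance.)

(2, 0.5, -9) — d² to each: A:30.5, B:176.5, C:194.5, D:250.25, E:66.25 → nearest is A
(0.5, 7, -1.5) — d² to each: A:41.25, B:181.25, C:200.25, D:117.5, E:266.5 → nearest is A
(-8.5, 1.5, 1.5) — d² to each: A:232.5, B:74, C:269.5, D:52.75, E:272.25 → nearest is D
1 of the 3 points has D as nearest.

1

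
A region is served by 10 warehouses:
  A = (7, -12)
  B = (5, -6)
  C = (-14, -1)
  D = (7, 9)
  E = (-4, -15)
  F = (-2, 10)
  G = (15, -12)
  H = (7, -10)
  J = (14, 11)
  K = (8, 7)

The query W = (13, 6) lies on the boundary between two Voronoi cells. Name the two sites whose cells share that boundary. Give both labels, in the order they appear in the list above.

Squared distances from W to each site:
|WA|² = (13−7)² + (6−(-12))² = 36 + 324 = 360
|WB|² = (13−5)² + (6−(-6))² = 64 + 144 = 208
|WC|² = (13−(-14))² + (6−(-1))² = 729 + 49 = 778
|WD|² = (13−7)² + (6−9)² = 36 + 9 = 45
|WE|² = (13−(-4))² + (6−(-15))² = 289 + 441 = 730
|WF|² = (13−(-2))² + (6−10)² = 225 + 16 = 241
|WG|² = (13−15)² + (6−(-12))² = 4 + 324 = 328
|WH|² = (13−7)² + (6−(-10))² = 36 + 256 = 292
|WJ|² = (13−14)² + (6−11)² = 1 + 25 = 26
|WK|² = (13−8)² + (6−7)² = 25 + 1 = 26
W is equidistant from J and K (both at squared distance 26), and every other site is strictly farther — so W lies on the J–K Voronoi edge.

J and K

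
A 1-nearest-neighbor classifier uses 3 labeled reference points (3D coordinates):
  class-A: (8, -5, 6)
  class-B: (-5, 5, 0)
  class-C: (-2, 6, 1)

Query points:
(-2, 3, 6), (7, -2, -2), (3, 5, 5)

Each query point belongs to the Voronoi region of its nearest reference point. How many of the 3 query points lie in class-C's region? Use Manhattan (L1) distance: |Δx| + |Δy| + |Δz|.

(-2, 3, 6) — d to each: class-A:18, class-B:11, class-C:8 → nearest is class-C
(7, -2, -2) — d to each: class-A:12, class-B:21, class-C:20 → nearest is class-A
(3, 5, 5) — d to each: class-A:16, class-B:13, class-C:10 → nearest is class-C
2 of the 3 points have class-C as nearest.

2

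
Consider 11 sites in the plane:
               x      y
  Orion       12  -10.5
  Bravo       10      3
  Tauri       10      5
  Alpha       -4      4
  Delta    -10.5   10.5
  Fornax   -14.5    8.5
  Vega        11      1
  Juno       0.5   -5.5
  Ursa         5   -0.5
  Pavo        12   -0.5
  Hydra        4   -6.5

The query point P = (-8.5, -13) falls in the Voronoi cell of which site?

Since √ is increasing, it suffices to compare squared distances:
d²(P, Orion) = (-8.5−12)² + (-13−(-10.5))² = 420.25 + 6.25 = 426.5
d²(P, Bravo) = (-8.5−10)² + (-13−3)² = 342.25 + 256 = 598.25
d²(P, Tauri) = (-8.5−10)² + (-13−5)² = 342.25 + 324 = 666.25
d²(P, Alpha) = (-8.5−(-4))² + (-13−4)² = 20.25 + 289 = 309.25
d²(P, Delta) = (-8.5−(-10.5))² + (-13−10.5)² = 4 + 552.25 = 556.25
d²(P, Fornax) = (-8.5−(-14.5))² + (-13−8.5)² = 36 + 462.25 = 498.25
d²(P, Vega) = (-8.5−11)² + (-13−1)² = 380.25 + 196 = 576.25
d²(P, Juno) = (-8.5−0.5)² + (-13−(-5.5))² = 81 + 56.25 = 137.25
d²(P, Ursa) = (-8.5−5)² + (-13−(-0.5))² = 182.25 + 156.25 = 338.5
d²(P, Pavo) = (-8.5−12)² + (-13−(-0.5))² = 420.25 + 156.25 = 576.5
d²(P, Hydra) = (-8.5−4)² + (-13−(-6.5))² = 156.25 + 42.25 = 198.5
Juno is nearest.

Juno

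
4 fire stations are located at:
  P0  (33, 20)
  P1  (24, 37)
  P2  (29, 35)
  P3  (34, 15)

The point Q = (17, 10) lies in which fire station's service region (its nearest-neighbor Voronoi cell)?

P3

Compare squared distances (the ordering matches that of the actual distances):
|QP0|² = (17−33)² + (10−20)² = 256 + 100 = 356
|QP1|² = (17−24)² + (10−37)² = 49 + 729 = 778
|QP2|² = (17−29)² + (10−35)² = 144 + 625 = 769
|QP3|² = (17−34)² + (10−15)² = 289 + 25 = 314
The smallest is to P3, so Q lies in the Voronoi region of P3.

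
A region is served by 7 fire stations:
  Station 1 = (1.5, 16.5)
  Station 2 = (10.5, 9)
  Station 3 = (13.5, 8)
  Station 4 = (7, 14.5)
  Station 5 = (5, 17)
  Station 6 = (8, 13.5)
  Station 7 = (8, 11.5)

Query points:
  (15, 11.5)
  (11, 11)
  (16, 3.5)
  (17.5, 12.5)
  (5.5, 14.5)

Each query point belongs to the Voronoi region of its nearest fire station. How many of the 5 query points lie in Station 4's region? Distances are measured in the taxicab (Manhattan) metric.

(15, 11.5) — d to each: Station 1:18.5, Station 2:7, Station 3:5, Station 4:11, Station 5:15.5, Station 6:9, Station 7:7 → nearest is Station 3
(11, 11) — d to each: Station 1:15, Station 2:2.5, Station 3:5.5, Station 4:7.5, Station 5:12, Station 6:5.5, Station 7:3.5 → nearest is Station 2
(16, 3.5) — d to each: Station 1:27.5, Station 2:11, Station 3:7, Station 4:20, Station 5:24.5, Station 6:18, Station 7:16 → nearest is Station 3
(17.5, 12.5) — d to each: Station 1:20, Station 2:10.5, Station 3:8.5, Station 4:12.5, Station 5:17, Station 6:10.5, Station 7:10.5 → nearest is Station 3
(5.5, 14.5) — d to each: Station 1:6, Station 2:10.5, Station 3:14.5, Station 4:1.5, Station 5:3, Station 6:3.5, Station 7:5.5 → nearest is Station 4
1 of the 5 points has Station 4 as nearest.

1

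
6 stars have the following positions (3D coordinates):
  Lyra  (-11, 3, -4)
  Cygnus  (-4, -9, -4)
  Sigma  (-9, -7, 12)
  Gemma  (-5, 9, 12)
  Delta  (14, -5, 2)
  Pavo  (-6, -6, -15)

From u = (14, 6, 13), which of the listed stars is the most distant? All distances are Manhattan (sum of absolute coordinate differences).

d(u, Lyra) = 25 + 3 + 17 = 45
d(u, Cygnus) = 18 + 15 + 17 = 50
d(u, Sigma) = 23 + 13 + 1 = 37
d(u, Gemma) = 19 + 3 + 1 = 23
d(u, Delta) = 0 + 11 + 11 = 22
d(u, Pavo) = 20 + 12 + 28 = 60
The largest is to Pavo.

Pavo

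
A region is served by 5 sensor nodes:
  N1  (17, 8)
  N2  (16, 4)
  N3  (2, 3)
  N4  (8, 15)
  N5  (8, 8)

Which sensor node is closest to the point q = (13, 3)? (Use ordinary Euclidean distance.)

N2

Compare squared distances (the ordering matches that of the actual distances):
|qN1|² = (13−17)² + (3−8)² = 16 + 25 = 41
|qN2|² = (13−16)² + (3−4)² = 9 + 1 = 10
|qN3|² = (13−2)² + (3−3)² = 121 + 0 = 121
|qN4|² = (13−8)² + (3−15)² = 25 + 144 = 169
|qN5|² = (13−8)² + (3−8)² = 25 + 25 = 50
N2 is nearest.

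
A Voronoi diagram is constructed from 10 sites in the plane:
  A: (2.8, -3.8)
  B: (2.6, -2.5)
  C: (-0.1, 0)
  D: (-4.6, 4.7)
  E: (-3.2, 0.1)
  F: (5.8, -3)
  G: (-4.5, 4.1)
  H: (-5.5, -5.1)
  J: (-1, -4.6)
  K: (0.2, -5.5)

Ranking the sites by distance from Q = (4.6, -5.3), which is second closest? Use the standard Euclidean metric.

Since √ is increasing, it suffices to compare squared distances:
|QA|² = (4.6−2.8)² + (-5.3−(-3.8))² = 3.24 + 2.25 = 5.49
|QB|² = (4.6−2.6)² + (-5.3−(-2.5))² = 4 + 7.84 = 11.84
|QC|² = (4.6−(-0.1))² + (-5.3−0)² = 22.09 + 28.09 = 50.18
|QD|² = (4.6−(-4.6))² + (-5.3−4.7)² = 84.64 + 100 = 184.64
|QE|² = (4.6−(-3.2))² + (-5.3−0.1)² = 60.84 + 29.16 = 90
|QF|² = (4.6−5.8)² + (-5.3−(-3))² = 1.44 + 5.29 = 6.73
|QG|² = (4.6−(-4.5))² + (-5.3−4.1)² = 82.81 + 88.36 = 171.17
|QH|² = (4.6−(-5.5))² + (-5.3−(-5.1))² = 102.01 + 0.04 = 102.05
|QJ|² = (4.6−(-1))² + (-5.3−(-4.6))² = 31.36 + 0.49 = 31.85
|QK|² = (4.6−0.2)² + (-5.3−(-5.5))² = 19.36 + 0.04 = 19.4
Sorted ascending: A, F, B, … — the second-nearest is F.

F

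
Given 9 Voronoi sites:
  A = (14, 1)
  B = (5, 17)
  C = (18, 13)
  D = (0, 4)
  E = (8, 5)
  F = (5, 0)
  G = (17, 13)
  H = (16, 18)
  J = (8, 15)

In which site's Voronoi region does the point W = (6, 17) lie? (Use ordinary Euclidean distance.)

B

Since √ is increasing, it suffices to compare squared distances:
|WA|² = 64 + 256 = 320
|WB|² = 1 + 0 = 1
|WC|² = 144 + 16 = 160
|WD|² = 36 + 169 = 205
|WE|² = 4 + 144 = 148
|WF|² = 1 + 289 = 290
|WG|² = 121 + 16 = 137
|WH|² = 100 + 1 = 101
|WJ|² = 4 + 4 = 8
Minimum is at B.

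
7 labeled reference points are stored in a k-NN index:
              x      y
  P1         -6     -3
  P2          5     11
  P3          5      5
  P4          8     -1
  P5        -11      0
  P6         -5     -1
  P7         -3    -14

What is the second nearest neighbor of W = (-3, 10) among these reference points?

Since √ is increasing, it suffices to compare squared distances:
|WP1|² = 9 + 169 = 178
|WP2|² = 64 + 1 = 65
|WP3|² = 64 + 25 = 89
|WP4|² = 121 + 121 = 242
|WP5|² = 64 + 100 = 164
|WP6|² = 4 + 121 = 125
|WP7|² = 0 + 576 = 576
Sorted ascending: P2, P3, P6, … — the second-nearest is P3.

P3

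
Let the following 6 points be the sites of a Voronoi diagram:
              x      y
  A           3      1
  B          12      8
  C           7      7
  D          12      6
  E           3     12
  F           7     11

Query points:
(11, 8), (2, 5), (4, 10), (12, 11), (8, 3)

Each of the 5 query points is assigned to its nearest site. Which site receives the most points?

B

(11, 8) — d² to each: A:113, B:1, C:17, D:5, E:80, F:25 → nearest is B
(2, 5) — d² to each: A:17, B:109, C:29, D:101, E:50, F:61 → nearest is A
(4, 10) — d² to each: A:82, B:68, C:18, D:80, E:5, F:10 → nearest is E
(12, 11) — d² to each: A:181, B:9, C:41, D:25, E:82, F:25 → nearest is B
(8, 3) — d² to each: A:29, B:41, C:17, D:25, E:106, F:65 → nearest is C
Tally — A:1, B:2, C:1, E:1. B captures the most (2).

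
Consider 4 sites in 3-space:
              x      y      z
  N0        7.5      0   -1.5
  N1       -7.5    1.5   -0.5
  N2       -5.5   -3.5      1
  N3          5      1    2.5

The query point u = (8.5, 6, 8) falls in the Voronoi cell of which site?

Compare squared distances (the ordering matches that of the actual distances):
|uN0|² = (8.5−7.5)² + (6−0)² + (8−(-1.5))² = 1 + 36 + 90.25 = 127.25
|uN1|² = (8.5−(-7.5))² + (6−1.5)² + (8−(-0.5))² = 256 + 20.25 + 72.25 = 348.5
|uN2|² = (8.5−(-5.5))² + (6−(-3.5))² + (8−1)² = 196 + 90.25 + 49 = 335.25
|uN3|² = (8.5−5)² + (6−1)² + (8−2.5)² = 12.25 + 25 + 30.25 = 67.5
The smallest is to N3, so u lies in the Voronoi region of N3.

N3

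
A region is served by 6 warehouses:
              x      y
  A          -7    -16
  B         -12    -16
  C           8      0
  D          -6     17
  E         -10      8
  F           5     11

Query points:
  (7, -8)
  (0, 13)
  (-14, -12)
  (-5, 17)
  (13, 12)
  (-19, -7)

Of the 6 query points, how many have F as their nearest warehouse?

2

(7, -8) — d² to each: A:260, B:425, C:65, D:794, E:545, F:365 → nearest is C
(0, 13) — d² to each: A:890, B:985, C:233, D:52, E:125, F:29 → nearest is F
(-14, -12) — d² to each: A:65, B:20, C:628, D:905, E:416, F:890 → nearest is B
(-5, 17) — d² to each: A:1093, B:1138, C:458, D:1, E:106, F:136 → nearest is D
(13, 12) — d² to each: A:1184, B:1409, C:169, D:386, E:545, F:65 → nearest is F
(-19, -7) — d² to each: A:225, B:130, C:778, D:745, E:306, F:900 → nearest is B
2 of the 6 points have F as nearest.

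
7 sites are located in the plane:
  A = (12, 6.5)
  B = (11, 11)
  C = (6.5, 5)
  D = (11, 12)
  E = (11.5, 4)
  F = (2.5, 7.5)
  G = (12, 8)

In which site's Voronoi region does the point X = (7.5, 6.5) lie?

Compare squared distances (the ordering matches that of the actual distances):
|XA|² = (7.5−12)² + (6.5−6.5)² = 20.25 + 0 = 20.25
|XB|² = (7.5−11)² + (6.5−11)² = 12.25 + 20.25 = 32.5
|XC|² = (7.5−6.5)² + (6.5−5)² = 1 + 2.25 = 3.25
|XD|² = (7.5−11)² + (6.5−12)² = 12.25 + 30.25 = 42.5
|XE|² = (7.5−11.5)² + (6.5−4)² = 16 + 6.25 = 22.25
|XF|² = (7.5−2.5)² + (6.5−7.5)² = 25 + 1 = 26
|XG|² = (7.5−12)² + (6.5−8)² = 20.25 + 2.25 = 22.5
The smallest is to C, so X lies in the Voronoi region of C.

C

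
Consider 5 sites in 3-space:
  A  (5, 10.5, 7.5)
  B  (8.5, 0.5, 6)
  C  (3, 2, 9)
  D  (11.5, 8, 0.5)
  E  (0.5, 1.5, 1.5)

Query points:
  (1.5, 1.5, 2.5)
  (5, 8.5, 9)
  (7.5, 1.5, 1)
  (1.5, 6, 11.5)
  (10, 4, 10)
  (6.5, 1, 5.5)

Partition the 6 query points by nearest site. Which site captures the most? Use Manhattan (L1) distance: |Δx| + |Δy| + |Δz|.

(1.5, 1.5, 2.5) — d to each: A:17.5, B:11.5, C:8.5, D:18.5, E:2 → nearest is E
(5, 8.5, 9) — d to each: A:3.5, B:14.5, C:8.5, D:15.5, E:19 → nearest is A
(7.5, 1.5, 1) — d to each: A:18, B:7, C:13, D:11, E:7.5 → nearest is B
(1.5, 6, 11.5) — d to each: A:12, B:18, C:8, D:23, E:15.5 → nearest is C
(10, 4, 10) — d to each: A:14, B:9, C:10, D:15, E:20.5 → nearest is B
(6.5, 1, 5.5) — d to each: A:13, B:3, C:8, D:17, E:10.5 → nearest is B
Tally — A:1, B:3, C:1, E:1. B captures the most (3).

B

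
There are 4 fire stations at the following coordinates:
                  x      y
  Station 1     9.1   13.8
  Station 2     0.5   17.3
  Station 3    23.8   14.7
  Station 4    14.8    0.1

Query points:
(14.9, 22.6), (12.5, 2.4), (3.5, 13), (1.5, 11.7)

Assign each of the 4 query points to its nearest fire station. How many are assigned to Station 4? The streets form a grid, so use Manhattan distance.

(14.9, 22.6) — d to each: Station 1:14.6, Station 2:19.7, Station 3:16.8, Station 4:22.6 → nearest is Station 1
(12.5, 2.4) — d to each: Station 1:14.8, Station 2:26.9, Station 3:23.6, Station 4:4.6 → nearest is Station 4
(3.5, 13) — d to each: Station 1:6.4, Station 2:7.3, Station 3:22, Station 4:24.2 → nearest is Station 1
(1.5, 11.7) — d to each: Station 1:9.7, Station 2:6.6, Station 3:25.3, Station 4:24.9 → nearest is Station 2
1 of the 4 points has Station 4 as nearest.

1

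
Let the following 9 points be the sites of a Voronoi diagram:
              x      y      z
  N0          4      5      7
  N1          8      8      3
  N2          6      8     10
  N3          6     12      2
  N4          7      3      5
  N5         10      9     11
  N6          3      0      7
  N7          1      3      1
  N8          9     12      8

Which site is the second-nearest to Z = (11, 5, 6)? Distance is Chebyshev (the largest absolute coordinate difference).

N4

d(Z,N0) = max(7, 0, 1) = 7
d(Z,N1) = max(3, 3, 3) = 3
d(Z,N2) = max(5, 3, 4) = 5
d(Z,N3) = max(5, 7, 4) = 7
d(Z,N4) = max(4, 2, 1) = 4
d(Z,N5) = max(1, 4, 5) = 5
d(Z,N6) = max(8, 5, 1) = 8
d(Z,N7) = max(10, 2, 5) = 10
d(Z,N8) = max(2, 7, 2) = 7
Sorted ascending: N1, N4, N2, … — the second-nearest is N4.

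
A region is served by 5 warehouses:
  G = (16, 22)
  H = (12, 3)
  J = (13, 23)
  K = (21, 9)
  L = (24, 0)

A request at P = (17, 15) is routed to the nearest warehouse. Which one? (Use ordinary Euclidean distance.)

Squared Euclidean distances:
|PG|² = (17−16)² + (15−22)² = 1 + 49 = 50
|PH|² = (17−12)² + (15−3)² = 25 + 144 = 169
|PJ|² = (17−13)² + (15−23)² = 16 + 64 = 80
|PK|² = (17−21)² + (15−9)² = 16 + 36 = 52
|PL|² = (17−24)² + (15−0)² = 49 + 225 = 274
G is nearest.

G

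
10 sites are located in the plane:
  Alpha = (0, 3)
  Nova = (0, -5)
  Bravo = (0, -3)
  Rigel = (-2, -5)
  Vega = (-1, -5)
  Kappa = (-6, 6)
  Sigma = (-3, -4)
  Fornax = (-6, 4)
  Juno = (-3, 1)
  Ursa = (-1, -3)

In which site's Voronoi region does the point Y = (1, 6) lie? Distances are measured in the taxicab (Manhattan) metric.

d(Y, Alpha) = 1 + 3 = 4
d(Y, Nova) = 1 + 11 = 12
d(Y, Bravo) = 1 + 9 = 10
d(Y, Rigel) = 3 + 11 = 14
d(Y, Vega) = 2 + 11 = 13
d(Y, Kappa) = 7 + 0 = 7
d(Y, Sigma) = 4 + 10 = 14
d(Y, Fornax) = 7 + 2 = 9
d(Y, Juno) = 4 + 5 = 9
d(Y, Ursa) = 2 + 9 = 11
The smallest is to Alpha, so Y lies in the Voronoi region of Alpha.

Alpha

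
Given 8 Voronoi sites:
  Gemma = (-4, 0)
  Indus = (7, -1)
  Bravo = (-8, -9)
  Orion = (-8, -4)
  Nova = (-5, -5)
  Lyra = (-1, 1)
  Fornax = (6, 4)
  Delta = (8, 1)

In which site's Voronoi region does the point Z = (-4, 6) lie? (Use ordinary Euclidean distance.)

Compare squared distances (the ordering matches that of the actual distances):
d²(Z, Gemma) = (-4−(-4))² + (6−0)² = 0 + 36 = 36
d²(Z, Indus) = (-4−7)² + (6−(-1))² = 121 + 49 = 170
d²(Z, Bravo) = (-4−(-8))² + (6−(-9))² = 16 + 225 = 241
d²(Z, Orion) = (-4−(-8))² + (6−(-4))² = 16 + 100 = 116
d²(Z, Nova) = (-4−(-5))² + (6−(-5))² = 1 + 121 = 122
d²(Z, Lyra) = (-4−(-1))² + (6−1)² = 9 + 25 = 34
d²(Z, Fornax) = (-4−6)² + (6−4)² = 100 + 4 = 104
d²(Z, Delta) = (-4−8)² + (6−1)² = 144 + 25 = 169
The smallest is to Lyra, so Z lies in the Voronoi region of Lyra.

Lyra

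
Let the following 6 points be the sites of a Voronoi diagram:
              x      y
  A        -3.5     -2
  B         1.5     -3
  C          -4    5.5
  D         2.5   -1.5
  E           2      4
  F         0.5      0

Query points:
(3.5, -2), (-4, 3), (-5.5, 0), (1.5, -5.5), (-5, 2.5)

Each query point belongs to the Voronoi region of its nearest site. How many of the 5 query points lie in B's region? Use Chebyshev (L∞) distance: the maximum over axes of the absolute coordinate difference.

(3.5, -2) — d to each: A:7, B:2, C:7.5, D:1, E:6, F:3 → nearest is D
(-4, 3) — d to each: A:5, B:6, C:2.5, D:6.5, E:6, F:4.5 → nearest is C
(-5.5, 0) — d to each: A:2, B:7, C:5.5, D:8, E:7.5, F:6 → nearest is A
(1.5, -5.5) — d to each: A:5, B:2.5, C:11, D:4, E:9.5, F:5.5 → nearest is B
(-5, 2.5) — d to each: A:4.5, B:6.5, C:3, D:7.5, E:7, F:5.5 → nearest is C
1 of the 5 points has B as nearest.

1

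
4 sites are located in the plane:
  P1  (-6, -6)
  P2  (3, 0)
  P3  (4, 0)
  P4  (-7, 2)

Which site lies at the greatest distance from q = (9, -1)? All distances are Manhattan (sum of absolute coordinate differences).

P1

d(q,P1) = |9−(-6)| + |-1−(-6)| = 15 + 5 = 20
d(q,P2) = |9−3| + |-1−0| = 6 + 1 = 7
d(q,P3) = |9−4| + |-1−0| = 5 + 1 = 6
d(q,P4) = |9−(-7)| + |-1−2| = 16 + 3 = 19
The largest is to P1.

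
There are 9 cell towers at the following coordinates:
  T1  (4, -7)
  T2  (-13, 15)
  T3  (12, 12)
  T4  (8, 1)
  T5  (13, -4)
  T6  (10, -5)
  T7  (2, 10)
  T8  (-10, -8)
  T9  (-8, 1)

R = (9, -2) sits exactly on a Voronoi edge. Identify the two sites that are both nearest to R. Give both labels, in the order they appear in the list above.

T4 and T6

Squared distances from R to each site:
|RT1|² = 25 + 25 = 50
|RT2|² = 484 + 289 = 773
|RT3|² = 9 + 196 = 205
|RT4|² = 1 + 9 = 10
|RT5|² = 16 + 4 = 20
|RT6|² = 1 + 9 = 10
|RT7|² = 49 + 144 = 193
|RT8|² = 361 + 36 = 397
|RT9|² = 289 + 9 = 298
R is equidistant from T4 and T6 (both at squared distance 10), and every other site is strictly farther — so R lies on the T4–T6 Voronoi edge.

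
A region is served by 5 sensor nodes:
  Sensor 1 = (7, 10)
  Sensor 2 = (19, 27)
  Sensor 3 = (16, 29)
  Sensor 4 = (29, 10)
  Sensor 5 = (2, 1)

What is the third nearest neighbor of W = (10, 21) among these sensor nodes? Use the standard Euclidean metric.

Sensor 1

Compare squared distances (the ordering matches that of the actual distances):
d²(W, Sensor 1) = (10−7)² + (21−10)² = 9 + 121 = 130
d²(W, Sensor 2) = (10−19)² + (21−27)² = 81 + 36 = 117
d²(W, Sensor 3) = (10−16)² + (21−29)² = 36 + 64 = 100
d²(W, Sensor 4) = (10−29)² + (21−10)² = 361 + 121 = 482
d²(W, Sensor 5) = (10−2)² + (21−1)² = 64 + 400 = 464
Sorted ascending: Sensor 3, Sensor 2, Sensor 1, Sensor 5, … — the third-nearest is Sensor 1.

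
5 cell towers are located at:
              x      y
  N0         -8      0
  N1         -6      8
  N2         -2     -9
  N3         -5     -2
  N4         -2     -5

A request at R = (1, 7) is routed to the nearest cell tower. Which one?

Squared Euclidean distances:
|RN0|² = (1−(-8))² + (7−0)² = 81 + 49 = 130
|RN1|² = (1−(-6))² + (7−8)² = 49 + 1 = 50
|RN2|² = (1−(-2))² + (7−(-9))² = 9 + 256 = 265
|RN3|² = (1−(-5))² + (7−(-2))² = 36 + 81 = 117
|RN4|² = (1−(-2))² + (7−(-5))² = 9 + 144 = 153
The smallest is to N1, so R lies in the Voronoi region of N1.

N1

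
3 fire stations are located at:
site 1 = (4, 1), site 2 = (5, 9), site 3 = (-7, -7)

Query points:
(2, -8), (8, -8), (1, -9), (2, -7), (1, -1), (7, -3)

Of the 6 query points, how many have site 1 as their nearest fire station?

(2, -8) — d² to each: site 1:85, site 2:298, site 3:82 → nearest is site 3
(8, -8) — d² to each: site 1:97, site 2:298, site 3:226 → nearest is site 1
(1, -9) — d² to each: site 1:109, site 2:340, site 3:68 → nearest is site 3
(2, -7) — d² to each: site 1:68, site 2:265, site 3:81 → nearest is site 1
(1, -1) — d² to each: site 1:13, site 2:116, site 3:100 → nearest is site 1
(7, -3) — d² to each: site 1:25, site 2:148, site 3:212 → nearest is site 1
4 of the 6 points have site 1 as nearest.

4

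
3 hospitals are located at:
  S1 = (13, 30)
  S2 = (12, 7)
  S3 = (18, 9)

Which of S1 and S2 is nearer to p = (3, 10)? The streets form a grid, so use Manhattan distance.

d(p,S1) = |3−13| + |10−30| = 10 + 20 = 30
d(p,S2) = |3−12| + |10−7| = 9 + 3 = 12
30 > 12, so S2 is closer.

S2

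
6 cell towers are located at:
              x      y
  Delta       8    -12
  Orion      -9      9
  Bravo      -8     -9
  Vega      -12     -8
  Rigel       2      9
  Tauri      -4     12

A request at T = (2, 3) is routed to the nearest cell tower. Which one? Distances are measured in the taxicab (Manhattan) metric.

d(T, Delta) = |2−8| + |3−(-12)| = 6 + 15 = 21
d(T, Orion) = |2−(-9)| + |3−9| = 11 + 6 = 17
d(T, Bravo) = |2−(-8)| + |3−(-9)| = 10 + 12 = 22
d(T, Vega) = |2−(-12)| + |3−(-8)| = 14 + 11 = 25
d(T, Rigel) = |2−2| + |3−9| = 0 + 6 = 6
d(T, Tauri) = |2−(-4)| + |3−12| = 6 + 9 = 15
The smallest is to Rigel, so T lies in the Voronoi region of Rigel.

Rigel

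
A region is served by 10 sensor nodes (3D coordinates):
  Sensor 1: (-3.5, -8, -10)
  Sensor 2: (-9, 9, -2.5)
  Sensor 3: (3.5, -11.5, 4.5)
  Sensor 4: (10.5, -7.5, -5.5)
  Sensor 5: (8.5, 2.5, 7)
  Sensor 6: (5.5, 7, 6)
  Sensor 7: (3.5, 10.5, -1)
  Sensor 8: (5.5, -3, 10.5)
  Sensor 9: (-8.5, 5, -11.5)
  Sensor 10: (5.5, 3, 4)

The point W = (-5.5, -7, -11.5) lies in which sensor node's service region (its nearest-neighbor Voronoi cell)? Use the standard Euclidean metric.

Since √ is increasing, it suffices to compare squared distances:
d²(W, Sensor 1) = 4 + 1 + 2.25 = 7.25
d²(W, Sensor 2) = 12.25 + 256 + 81 = 349.25
d²(W, Sensor 3) = 81 + 20.25 + 256 = 357.25
d²(W, Sensor 4) = 256 + 0.25 + 36 = 292.25
d²(W, Sensor 5) = 196 + 90.25 + 342.25 = 628.5
d²(W, Sensor 6) = 121 + 196 + 306.25 = 623.25
d²(W, Sensor 7) = 81 + 306.25 + 110.25 = 497.5
d²(W, Sensor 8) = 121 + 16 + 484 = 621
d²(W, Sensor 9) = 9 + 144 + 0 = 153
d²(W, Sensor 10) = 121 + 100 + 240.25 = 461.25
Sensor 1 is nearest.

Sensor 1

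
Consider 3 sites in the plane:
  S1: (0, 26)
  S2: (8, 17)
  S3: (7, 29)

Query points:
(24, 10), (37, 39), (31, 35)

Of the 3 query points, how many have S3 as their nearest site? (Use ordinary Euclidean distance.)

(24, 10) — d² to each: S1:832, S2:305, S3:650 → nearest is S2
(37, 39) — d² to each: S1:1538, S2:1325, S3:1000 → nearest is S3
(31, 35) — d² to each: S1:1042, S2:853, S3:612 → nearest is S3
2 of the 3 points have S3 as nearest.

2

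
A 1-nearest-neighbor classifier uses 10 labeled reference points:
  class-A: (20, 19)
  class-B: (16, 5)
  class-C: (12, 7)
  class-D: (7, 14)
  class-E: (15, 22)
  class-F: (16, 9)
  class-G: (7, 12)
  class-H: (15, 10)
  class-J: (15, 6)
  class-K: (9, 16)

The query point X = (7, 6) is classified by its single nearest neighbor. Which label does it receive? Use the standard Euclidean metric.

class-C

Squared Euclidean distances:
d²(X, class-A) = 169 + 169 = 338
d²(X, class-B) = 81 + 1 = 82
d²(X, class-C) = 25 + 1 = 26
d²(X, class-D) = 0 + 64 = 64
d²(X, class-E) = 64 + 256 = 320
d²(X, class-F) = 81 + 9 = 90
d²(X, class-G) = 0 + 36 = 36
d²(X, class-H) = 64 + 16 = 80
d²(X, class-J) = 64 + 0 = 64
d²(X, class-K) = 4 + 100 = 104
class-C is nearest.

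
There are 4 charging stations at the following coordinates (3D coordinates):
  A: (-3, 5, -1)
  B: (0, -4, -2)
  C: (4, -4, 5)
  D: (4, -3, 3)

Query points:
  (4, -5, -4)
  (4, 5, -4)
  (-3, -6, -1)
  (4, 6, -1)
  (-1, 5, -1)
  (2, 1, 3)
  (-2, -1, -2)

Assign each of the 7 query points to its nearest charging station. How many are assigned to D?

1

(4, -5, -4) — d² to each: A:158, B:21, C:82, D:53 → nearest is B
(4, 5, -4) — d² to each: A:58, B:101, C:162, D:113 → nearest is A
(-3, -6, -1) — d² to each: A:121, B:14, C:89, D:74 → nearest is B
(4, 6, -1) — d² to each: A:50, B:117, C:136, D:97 → nearest is A
(-1, 5, -1) — d² to each: A:4, B:83, C:142, D:105 → nearest is A
(2, 1, 3) — d² to each: A:57, B:54, C:33, D:20 → nearest is D
(-2, -1, -2) — d² to each: A:38, B:13, C:94, D:65 → nearest is B
1 of the 7 points has D as nearest.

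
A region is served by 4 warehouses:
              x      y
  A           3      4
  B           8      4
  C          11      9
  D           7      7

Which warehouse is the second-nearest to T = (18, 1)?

Since √ is increasing, it suffices to compare squared distances:
|TA|² = (18−3)² + (1−4)² = 225 + 9 = 234
|TB|² = (18−8)² + (1−4)² = 100 + 9 = 109
|TC|² = (18−11)² + (1−9)² = 49 + 64 = 113
|TD|² = (18−7)² + (1−7)² = 121 + 36 = 157
Sorted ascending: B, C, D, … — the second-nearest is C.

C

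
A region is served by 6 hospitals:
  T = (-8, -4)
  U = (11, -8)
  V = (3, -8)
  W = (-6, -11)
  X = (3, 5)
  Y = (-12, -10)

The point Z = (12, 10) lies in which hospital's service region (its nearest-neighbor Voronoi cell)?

X

Since √ is increasing, it suffices to compare squared distances:
|ZT|² = (12−(-8))² + (10−(-4))² = 400 + 196 = 596
|ZU|² = (12−11)² + (10−(-8))² = 1 + 324 = 325
|ZV|² = (12−3)² + (10−(-8))² = 81 + 324 = 405
|ZW|² = (12−(-6))² + (10−(-11))² = 324 + 441 = 765
|ZX|² = (12−3)² + (10−5)² = 81 + 25 = 106
|ZY|² = (12−(-12))² + (10−(-10))² = 576 + 400 = 976
The smallest is to X, so Z lies in the Voronoi region of X.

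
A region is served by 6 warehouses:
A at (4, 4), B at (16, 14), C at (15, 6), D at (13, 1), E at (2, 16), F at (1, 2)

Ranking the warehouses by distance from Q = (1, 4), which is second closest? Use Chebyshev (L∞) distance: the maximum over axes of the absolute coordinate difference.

A

d(Q,A) = max(3, 0) = 3
d(Q,B) = max(15, 10) = 15
d(Q,C) = max(14, 2) = 14
d(Q,D) = max(12, 3) = 12
d(Q,E) = max(1, 12) = 12
d(Q,F) = max(0, 2) = 2
Sorted ascending: F, A, D, … — the second-nearest is A.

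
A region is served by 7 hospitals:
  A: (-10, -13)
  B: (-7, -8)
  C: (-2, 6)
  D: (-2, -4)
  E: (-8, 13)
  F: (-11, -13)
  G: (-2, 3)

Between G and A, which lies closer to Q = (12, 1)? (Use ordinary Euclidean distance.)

Compare squared distances:
|QG|² = (12−(-2))² + (1−3)² = 196 + 4 = 200
|QA|² = (12−(-10))² + (1−(-13))² = 484 + 196 = 680
200 < 680, so G is closer.

G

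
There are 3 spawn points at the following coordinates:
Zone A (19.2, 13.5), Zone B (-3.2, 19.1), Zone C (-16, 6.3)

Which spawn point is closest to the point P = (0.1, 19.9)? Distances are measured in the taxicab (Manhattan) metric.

Zone B

d(P, Zone A) = |0.1−19.2| + |19.9−13.5| = 19.1 + 6.4 = 25.5
d(P, Zone B) = |0.1−(-3.2)| + |19.9−19.1| = 3.3 + 0.8 = 4.1
d(P, Zone C) = |0.1−(-16)| + |19.9−6.3| = 16.1 + 13.6 = 29.7
Zone B is nearest.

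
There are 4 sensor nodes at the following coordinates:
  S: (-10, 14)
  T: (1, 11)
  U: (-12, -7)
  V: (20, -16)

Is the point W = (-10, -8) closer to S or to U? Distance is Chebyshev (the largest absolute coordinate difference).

d(W,S) = max(0, 22) = 22
d(W,U) = max(2, 1) = 2
22 > 2, so U is closer.

U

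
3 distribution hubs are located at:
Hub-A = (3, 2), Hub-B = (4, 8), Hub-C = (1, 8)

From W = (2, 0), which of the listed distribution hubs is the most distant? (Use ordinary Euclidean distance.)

Hub-B

Compare squared distances (the ordering matches that of the actual distances):
d²(W, Hub-A) = (2−3)² + (0−2)² = 1 + 4 = 5
d²(W, Hub-B) = (2−4)² + (0−8)² = 4 + 64 = 68
d²(W, Hub-C) = (2−1)² + (0−8)² = 1 + 64 = 65
The largest is to Hub-B.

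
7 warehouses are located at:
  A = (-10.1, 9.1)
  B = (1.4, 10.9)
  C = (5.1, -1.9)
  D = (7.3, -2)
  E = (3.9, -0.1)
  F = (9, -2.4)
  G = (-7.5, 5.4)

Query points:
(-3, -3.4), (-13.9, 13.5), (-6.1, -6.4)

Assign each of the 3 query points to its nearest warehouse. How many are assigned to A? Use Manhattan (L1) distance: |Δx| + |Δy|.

(-3, -3.4) — d to each: A:19.6, B:18.7, C:9.6, D:11.7, E:10.2, F:13, G:13.3 → nearest is C
(-13.9, 13.5) — d to each: A:8.2, B:17.9, C:34.4, D:36.7, E:31.4, F:38.8, G:14.5 → nearest is A
(-6.1, -6.4) — d to each: A:19.5, B:24.8, C:15.7, D:17.8, E:16.3, F:19.1, G:13.2 → nearest is G
1 of the 3 points has A as nearest.

1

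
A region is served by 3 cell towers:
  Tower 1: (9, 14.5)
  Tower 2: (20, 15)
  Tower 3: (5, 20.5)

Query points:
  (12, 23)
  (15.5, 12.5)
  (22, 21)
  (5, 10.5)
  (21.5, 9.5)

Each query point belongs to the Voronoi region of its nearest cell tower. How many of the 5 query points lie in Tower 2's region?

3

(12, 23) — d² to each: Tower 1:81.25, Tower 2:128, Tower 3:55.25 → nearest is Tower 3
(15.5, 12.5) — d² to each: Tower 1:46.25, Tower 2:26.5, Tower 3:174.25 → nearest is Tower 2
(22, 21) — d² to each: Tower 1:211.25, Tower 2:40, Tower 3:289.25 → nearest is Tower 2
(5, 10.5) — d² to each: Tower 1:32, Tower 2:245.25, Tower 3:100 → nearest is Tower 1
(21.5, 9.5) — d² to each: Tower 1:181.25, Tower 2:32.5, Tower 3:393.25 → nearest is Tower 2
3 of the 5 points have Tower 2 as nearest.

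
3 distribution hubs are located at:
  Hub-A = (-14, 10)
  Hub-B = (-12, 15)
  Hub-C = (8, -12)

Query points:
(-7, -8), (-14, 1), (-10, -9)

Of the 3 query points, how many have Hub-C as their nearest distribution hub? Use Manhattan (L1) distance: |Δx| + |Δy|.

2

(-7, -8) — d to each: Hub-A:25, Hub-B:28, Hub-C:19 → nearest is Hub-C
(-14, 1) — d to each: Hub-A:9, Hub-B:16, Hub-C:35 → nearest is Hub-A
(-10, -9) — d to each: Hub-A:23, Hub-B:26, Hub-C:21 → nearest is Hub-C
2 of the 3 points have Hub-C as nearest.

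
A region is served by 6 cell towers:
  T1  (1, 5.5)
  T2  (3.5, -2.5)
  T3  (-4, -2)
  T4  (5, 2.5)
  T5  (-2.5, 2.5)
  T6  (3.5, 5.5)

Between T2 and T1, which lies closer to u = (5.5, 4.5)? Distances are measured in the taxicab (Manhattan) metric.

d(u,T2) = |5.5−3.5| + |4.5−(-2.5)| = 2 + 7 = 9
d(u,T1) = |5.5−1| + |4.5−5.5| = 4.5 + 1 = 5.5
9 > 5.5, so T1 is closer.

T1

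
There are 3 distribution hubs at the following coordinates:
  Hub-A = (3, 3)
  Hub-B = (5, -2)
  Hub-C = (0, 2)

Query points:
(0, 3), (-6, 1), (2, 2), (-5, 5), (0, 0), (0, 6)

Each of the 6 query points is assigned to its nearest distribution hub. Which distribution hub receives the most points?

(0, 3) — d² to each: Hub-A:9, Hub-B:50, Hub-C:1 → nearest is Hub-C
(-6, 1) — d² to each: Hub-A:85, Hub-B:130, Hub-C:37 → nearest is Hub-C
(2, 2) — d² to each: Hub-A:2, Hub-B:25, Hub-C:4 → nearest is Hub-A
(-5, 5) — d² to each: Hub-A:68, Hub-B:149, Hub-C:34 → nearest is Hub-C
(0, 0) — d² to each: Hub-A:18, Hub-B:29, Hub-C:4 → nearest is Hub-C
(0, 6) — d² to each: Hub-A:18, Hub-B:89, Hub-C:16 → nearest is Hub-C
Tally — Hub-A:1, Hub-C:5. Hub-C captures the most (5).

Hub-C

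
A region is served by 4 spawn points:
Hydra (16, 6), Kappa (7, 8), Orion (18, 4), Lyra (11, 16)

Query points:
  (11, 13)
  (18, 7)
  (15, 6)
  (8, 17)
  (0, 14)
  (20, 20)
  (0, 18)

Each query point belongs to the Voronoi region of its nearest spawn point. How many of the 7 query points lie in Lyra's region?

4

(11, 13) — d² to each: Hydra:74, Kappa:41, Orion:130, Lyra:9 → nearest is Lyra
(18, 7) — d² to each: Hydra:5, Kappa:122, Orion:9, Lyra:130 → nearest is Hydra
(15, 6) — d² to each: Hydra:1, Kappa:68, Orion:13, Lyra:116 → nearest is Hydra
(8, 17) — d² to each: Hydra:185, Kappa:82, Orion:269, Lyra:10 → nearest is Lyra
(0, 14) — d² to each: Hydra:320, Kappa:85, Orion:424, Lyra:125 → nearest is Kappa
(20, 20) — d² to each: Hydra:212, Kappa:313, Orion:260, Lyra:97 → nearest is Lyra
(0, 18) — d² to each: Hydra:400, Kappa:149, Orion:520, Lyra:125 → nearest is Lyra
4 of the 7 points have Lyra as nearest.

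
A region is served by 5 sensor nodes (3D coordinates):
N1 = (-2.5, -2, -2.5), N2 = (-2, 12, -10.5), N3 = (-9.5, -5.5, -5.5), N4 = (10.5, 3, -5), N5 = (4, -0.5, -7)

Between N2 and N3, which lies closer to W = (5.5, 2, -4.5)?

Compare squared distances:
|WN2|² = (5.5−(-2))² + (2−12)² + (-4.5−(-10.5))² = 56.25 + 100 + 36 = 192.25
|WN3|² = (5.5−(-9.5))² + (2−(-5.5))² + (-4.5−(-5.5))² = 225 + 56.25 + 1 = 282.25
192.25 < 282.25, so N2 is closer.

N2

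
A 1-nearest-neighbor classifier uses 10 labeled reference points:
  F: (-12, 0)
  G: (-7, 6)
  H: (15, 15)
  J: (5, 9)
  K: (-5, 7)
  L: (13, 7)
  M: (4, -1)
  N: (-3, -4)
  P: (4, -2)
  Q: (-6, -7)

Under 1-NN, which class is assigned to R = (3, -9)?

P

Since √ is increasing, it suffices to compare squared distances:
|RF|² = 225 + 81 = 306
|RG|² = 100 + 225 = 325
|RH|² = 144 + 576 = 720
|RJ|² = 4 + 324 = 328
|RK|² = 64 + 256 = 320
|RL|² = 100 + 256 = 356
|RM|² = 1 + 64 = 65
|RN|² = 36 + 25 = 61
|RP|² = 1 + 49 = 50
|RQ|² = 81 + 4 = 85
Minimum is at P.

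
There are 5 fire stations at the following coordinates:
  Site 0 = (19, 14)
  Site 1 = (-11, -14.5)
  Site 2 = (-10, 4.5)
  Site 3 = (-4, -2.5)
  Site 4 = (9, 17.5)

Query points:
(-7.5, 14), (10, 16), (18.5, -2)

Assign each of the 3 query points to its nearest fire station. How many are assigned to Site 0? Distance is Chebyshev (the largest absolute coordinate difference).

1

(-7.5, 14) — d to each: Site 0:26.5, Site 1:28.5, Site 2:9.5, Site 3:16.5, Site 4:16.5 → nearest is Site 2
(10, 16) — d to each: Site 0:9, Site 1:30.5, Site 2:20, Site 3:18.5, Site 4:1.5 → nearest is Site 4
(18.5, -2) — d to each: Site 0:16, Site 1:29.5, Site 2:28.5, Site 3:22.5, Site 4:19.5 → nearest is Site 0
1 of the 3 points has Site 0 as nearest.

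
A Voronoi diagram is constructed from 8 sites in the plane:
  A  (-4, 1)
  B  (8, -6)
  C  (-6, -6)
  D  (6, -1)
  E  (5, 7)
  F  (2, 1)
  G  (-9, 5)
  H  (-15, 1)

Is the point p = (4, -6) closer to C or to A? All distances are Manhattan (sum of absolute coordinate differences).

d(p,C) = |4−(-6)| + |-6−(-6)| = 10 + 0 = 10
d(p,A) = |4−(-4)| + |-6−1| = 8 + 7 = 15
10 < 15, so C is closer.

C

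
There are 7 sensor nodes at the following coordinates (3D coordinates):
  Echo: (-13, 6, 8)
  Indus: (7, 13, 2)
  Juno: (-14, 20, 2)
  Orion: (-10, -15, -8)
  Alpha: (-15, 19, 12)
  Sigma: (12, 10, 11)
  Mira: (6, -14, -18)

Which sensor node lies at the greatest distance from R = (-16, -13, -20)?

Sigma

Compare squared distances (the ordering matches that of the actual distances):
d²(R, Echo) = (-16−(-13))² + (-13−6)² + (-20−8)² = 9 + 361 + 784 = 1154
d²(R, Indus) = (-16−7)² + (-13−13)² + (-20−2)² = 529 + 676 + 484 = 1689
d²(R, Juno) = (-16−(-14))² + (-13−20)² + (-20−2)² = 4 + 1089 + 484 = 1577
d²(R, Orion) = (-16−(-10))² + (-13−(-15))² + (-20−(-8))² = 36 + 4 + 144 = 184
d²(R, Alpha) = (-16−(-15))² + (-13−19)² + (-20−12)² = 1 + 1024 + 1024 = 2049
d²(R, Sigma) = (-16−12)² + (-13−10)² + (-20−11)² = 784 + 529 + 961 = 2274
d²(R, Mira) = (-16−6)² + (-13−(-14))² + (-20−(-18))² = 484 + 1 + 4 = 489
The largest is to Sigma.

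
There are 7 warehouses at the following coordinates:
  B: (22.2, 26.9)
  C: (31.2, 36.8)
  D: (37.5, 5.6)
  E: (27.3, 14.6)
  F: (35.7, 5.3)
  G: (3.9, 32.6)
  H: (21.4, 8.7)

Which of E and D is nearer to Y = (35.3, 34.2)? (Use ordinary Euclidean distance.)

Compare squared distances:
|YE|² = (35.3−27.3)² + (34.2−14.6)² = 64 + 384.16 = 448.16
|YD|² = (35.3−37.5)² + (34.2−5.6)² = 4.84 + 817.96 = 822.8
448.16 < 822.8, so E is closer.

E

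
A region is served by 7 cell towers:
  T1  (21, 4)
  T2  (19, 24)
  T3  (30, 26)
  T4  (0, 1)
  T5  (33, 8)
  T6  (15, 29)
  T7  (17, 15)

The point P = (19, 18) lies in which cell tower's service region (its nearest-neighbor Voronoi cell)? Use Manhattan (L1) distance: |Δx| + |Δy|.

T7

d(P,T1) = |19−21| + |18−4| = 2 + 14 = 16
d(P,T2) = |19−19| + |18−24| = 0 + 6 = 6
d(P,T3) = |19−30| + |18−26| = 11 + 8 = 19
d(P,T4) = |19−0| + |18−1| = 19 + 17 = 36
d(P,T5) = |19−33| + |18−8| = 14 + 10 = 24
d(P,T6) = |19−15| + |18−29| = 4 + 11 = 15
d(P,T7) = |19−17| + |18−15| = 2 + 3 = 5
The smallest is to T7, so P lies in the Voronoi region of T7.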